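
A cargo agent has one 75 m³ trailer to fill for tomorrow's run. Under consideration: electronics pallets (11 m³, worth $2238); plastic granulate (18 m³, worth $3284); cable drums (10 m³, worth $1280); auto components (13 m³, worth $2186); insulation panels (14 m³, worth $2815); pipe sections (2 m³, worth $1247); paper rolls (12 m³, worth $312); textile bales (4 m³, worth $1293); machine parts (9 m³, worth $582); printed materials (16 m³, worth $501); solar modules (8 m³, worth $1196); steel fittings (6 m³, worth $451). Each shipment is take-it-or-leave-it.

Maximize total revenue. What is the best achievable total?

Greedy by ratio would take electronics pallets + plastic granulate + auto components + insulation panels + pipe sections + textile bales + solar modules: 70 m³ used, total 14259.
Replace solar modules with cable drums: the trade gains 84 net, giving 14343 at 72 m³.

14343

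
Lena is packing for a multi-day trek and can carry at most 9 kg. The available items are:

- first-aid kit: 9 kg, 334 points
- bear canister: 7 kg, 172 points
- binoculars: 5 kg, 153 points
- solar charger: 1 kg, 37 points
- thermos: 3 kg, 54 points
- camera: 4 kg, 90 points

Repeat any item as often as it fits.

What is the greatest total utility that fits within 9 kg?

Best packing: first-aid kit — 9 kg, 334 total.

334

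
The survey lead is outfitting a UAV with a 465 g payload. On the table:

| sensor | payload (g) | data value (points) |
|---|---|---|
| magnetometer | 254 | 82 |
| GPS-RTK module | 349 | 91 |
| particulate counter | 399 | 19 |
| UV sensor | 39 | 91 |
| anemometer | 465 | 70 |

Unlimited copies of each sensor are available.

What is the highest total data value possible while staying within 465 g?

1001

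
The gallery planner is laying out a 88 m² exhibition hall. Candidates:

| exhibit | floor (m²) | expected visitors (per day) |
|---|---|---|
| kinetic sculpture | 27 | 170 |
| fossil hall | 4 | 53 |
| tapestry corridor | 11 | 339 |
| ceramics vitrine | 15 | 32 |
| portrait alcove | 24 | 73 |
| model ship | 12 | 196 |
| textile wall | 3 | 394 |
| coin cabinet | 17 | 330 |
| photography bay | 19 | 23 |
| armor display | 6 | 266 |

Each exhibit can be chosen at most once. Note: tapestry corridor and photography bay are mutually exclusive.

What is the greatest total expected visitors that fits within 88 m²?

Best packing: kinetic sculpture + fossil hall + tapestry corridor + model ship + textile wall + coin cabinet + armor display — 80 m², 1748 total.
That's the maximum — no feasible swap from here does better than 1748.

1748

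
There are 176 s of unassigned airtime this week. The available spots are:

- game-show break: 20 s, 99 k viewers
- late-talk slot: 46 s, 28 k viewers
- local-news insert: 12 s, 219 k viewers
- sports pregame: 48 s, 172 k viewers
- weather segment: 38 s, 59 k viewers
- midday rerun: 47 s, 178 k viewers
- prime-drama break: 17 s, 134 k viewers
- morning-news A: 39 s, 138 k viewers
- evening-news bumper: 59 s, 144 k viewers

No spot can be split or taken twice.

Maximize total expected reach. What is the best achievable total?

Density check — local-news insert 18.25, prime-drama break 7.88, game-show break 4.95, midday rerun 3.79 are the best per s.
Greedy by ratio would take game-show break + local-news insert + sports pregame + midday rerun + prime-drama break: 144 s used, total 802.
The 20 s tied up in game-show break is better spent on morning-news A — total rises to 841 (163 s).
That's the maximum — no swap from here does better than 841.

841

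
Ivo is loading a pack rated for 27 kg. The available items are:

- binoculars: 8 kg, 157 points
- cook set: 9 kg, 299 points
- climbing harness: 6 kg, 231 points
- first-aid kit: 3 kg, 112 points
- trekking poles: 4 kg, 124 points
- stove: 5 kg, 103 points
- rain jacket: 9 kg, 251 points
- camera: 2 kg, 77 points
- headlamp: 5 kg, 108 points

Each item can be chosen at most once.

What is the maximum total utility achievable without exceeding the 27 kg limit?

893

Density check — climbing harness 38.50, camera 38.50, first-aid kit 37.33, cook set 33.22 are the best per kg.
The ratio heuristic lands on cook set + climbing harness + first-aid kit + trekking poles + camera (843) but leaves 3 kg idle.
Dropping trekking poles and camera frees 6 kg; slotting in rain jacket (9 kg) lifts the total to 893 at 27 kg.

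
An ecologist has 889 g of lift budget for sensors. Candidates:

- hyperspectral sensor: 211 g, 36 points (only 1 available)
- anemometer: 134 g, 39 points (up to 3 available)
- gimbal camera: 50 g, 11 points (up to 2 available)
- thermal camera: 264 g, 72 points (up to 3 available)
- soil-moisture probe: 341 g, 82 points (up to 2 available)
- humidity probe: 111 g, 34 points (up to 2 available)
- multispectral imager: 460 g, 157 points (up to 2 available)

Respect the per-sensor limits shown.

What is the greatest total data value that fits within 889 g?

280

The ratio heuristic lands on anemometer + gimbal camera + 2×humidity probe + multispectral imager (275) but leaves 23 g idle.
Replace humidity probe with anemometer: the trade gains 5 net, giving 280 at 889 g.
That's the maximum — no swap from here does better than 280.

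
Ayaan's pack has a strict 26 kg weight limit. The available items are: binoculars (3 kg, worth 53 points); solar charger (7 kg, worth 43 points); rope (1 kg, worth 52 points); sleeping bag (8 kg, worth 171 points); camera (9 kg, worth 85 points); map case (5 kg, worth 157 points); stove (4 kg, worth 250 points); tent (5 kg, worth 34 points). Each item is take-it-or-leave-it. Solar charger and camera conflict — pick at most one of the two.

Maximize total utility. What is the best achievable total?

Ranking by ratio (utility/kg): stove 62.50, rope 52.00, map case 31.40, sleeping bag 21.38.
Best packing: binoculars + rope + sleeping bag + map case + stove + tent — 26 kg, 717 total.

717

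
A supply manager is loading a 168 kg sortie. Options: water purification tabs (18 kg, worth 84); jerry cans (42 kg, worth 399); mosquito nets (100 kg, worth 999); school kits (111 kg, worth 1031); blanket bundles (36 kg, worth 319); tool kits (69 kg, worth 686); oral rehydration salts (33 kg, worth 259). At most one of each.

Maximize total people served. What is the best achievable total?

1488

The ratio heuristic lands on water purification tabs + jerry cans + mosquito nets (1482) but leaves 8 kg idle.
The 100 kg tied up in mosquito nets is better spent on blanket bundles + tool kits — total rises to 1488 (165 kg).
The spare 3 kg is too small for any remaining supply, and no exchange beats 1488.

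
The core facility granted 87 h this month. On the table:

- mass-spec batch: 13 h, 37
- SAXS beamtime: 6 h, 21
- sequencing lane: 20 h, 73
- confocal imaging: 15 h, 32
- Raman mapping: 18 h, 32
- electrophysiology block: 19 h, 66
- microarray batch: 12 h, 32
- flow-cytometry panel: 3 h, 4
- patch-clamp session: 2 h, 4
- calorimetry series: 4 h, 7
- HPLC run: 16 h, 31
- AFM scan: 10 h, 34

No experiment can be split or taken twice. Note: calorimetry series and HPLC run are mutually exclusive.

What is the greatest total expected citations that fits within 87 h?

274

Taking mass-spec batch + SAXS beamtime + sequencing lane + electrophysiology block + microarray batch + flow-cytometry panel + calorimetry series + AFM scan: 87 h used, 274 in expected citations.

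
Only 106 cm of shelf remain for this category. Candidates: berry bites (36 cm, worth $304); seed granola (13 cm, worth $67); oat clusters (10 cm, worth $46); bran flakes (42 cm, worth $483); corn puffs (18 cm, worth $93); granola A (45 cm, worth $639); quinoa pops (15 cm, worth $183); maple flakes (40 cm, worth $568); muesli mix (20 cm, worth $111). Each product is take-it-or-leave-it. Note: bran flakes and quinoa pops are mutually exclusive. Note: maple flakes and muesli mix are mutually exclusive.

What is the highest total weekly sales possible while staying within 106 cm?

1390

The ratio ordering already packs tightly: granola A + quinoa pops + maple flakes, 100 cm, 1390.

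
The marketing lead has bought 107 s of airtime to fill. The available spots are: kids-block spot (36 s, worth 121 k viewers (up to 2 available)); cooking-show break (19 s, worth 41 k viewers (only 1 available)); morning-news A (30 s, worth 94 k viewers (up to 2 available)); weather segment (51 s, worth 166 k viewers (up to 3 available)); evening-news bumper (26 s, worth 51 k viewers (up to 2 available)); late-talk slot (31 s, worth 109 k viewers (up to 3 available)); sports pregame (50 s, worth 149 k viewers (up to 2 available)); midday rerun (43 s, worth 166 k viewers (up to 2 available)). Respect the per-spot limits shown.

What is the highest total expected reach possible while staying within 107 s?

Ranking by ratio (expected reach/s): midday rerun 3.86, late-talk slot 3.52, kids-block spot 3.36.
A density-first pass picks cooking-show break + 2×midday rerun — 373 at 105 s.
The 62 s tied up in cooking-show break and midday rerun is better spent on 2×late-talk slot — total rises to 384 (105 s).
The spare 2 s is too small for any remaining spot, and no exchange beats 384.

384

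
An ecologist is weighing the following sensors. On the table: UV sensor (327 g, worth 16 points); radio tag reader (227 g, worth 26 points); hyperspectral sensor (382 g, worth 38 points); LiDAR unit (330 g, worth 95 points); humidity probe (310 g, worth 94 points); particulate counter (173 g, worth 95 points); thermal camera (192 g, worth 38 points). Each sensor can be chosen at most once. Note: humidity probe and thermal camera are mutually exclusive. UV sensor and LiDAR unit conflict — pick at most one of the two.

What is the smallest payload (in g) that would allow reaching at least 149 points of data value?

Need the lightest bundle worth ≥ 149.
humidity probe + particulate counter reaches 189 using 483 g.
Any bundle with less than 483 g falls short of 149.

483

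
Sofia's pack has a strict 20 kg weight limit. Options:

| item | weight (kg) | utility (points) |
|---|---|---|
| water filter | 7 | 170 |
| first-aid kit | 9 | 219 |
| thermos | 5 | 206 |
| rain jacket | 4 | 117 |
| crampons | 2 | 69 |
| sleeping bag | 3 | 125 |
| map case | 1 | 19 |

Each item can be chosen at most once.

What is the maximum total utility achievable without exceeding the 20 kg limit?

Filling by ratio: thermos + rain jacket + crampons + sleeping bag + map case for 536, with 5 kg left unused.
Dropping rain jacket frees 4 kg; slotting in first-aid kit (9 kg) lifts the total to 638 at 20 kg.
Next best is water filter + thermos + rain jacket + sleeping bag + map case at 637 (20 kg) — short by 1.

638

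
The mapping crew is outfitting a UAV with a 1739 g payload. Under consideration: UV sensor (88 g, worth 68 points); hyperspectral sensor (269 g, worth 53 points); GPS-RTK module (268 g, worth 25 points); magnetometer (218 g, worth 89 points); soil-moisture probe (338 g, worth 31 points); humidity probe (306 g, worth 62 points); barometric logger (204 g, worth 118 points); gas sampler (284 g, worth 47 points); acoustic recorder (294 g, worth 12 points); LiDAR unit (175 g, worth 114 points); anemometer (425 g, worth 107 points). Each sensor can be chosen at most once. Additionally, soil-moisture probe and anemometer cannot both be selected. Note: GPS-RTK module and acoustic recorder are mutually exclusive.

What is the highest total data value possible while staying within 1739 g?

611

The ratio ordering already packs tightly: UV sensor + hyperspectral sensor + magnetometer + humidity probe + barometric logger + LiDAR unit + anemometer, 1685 g, 611.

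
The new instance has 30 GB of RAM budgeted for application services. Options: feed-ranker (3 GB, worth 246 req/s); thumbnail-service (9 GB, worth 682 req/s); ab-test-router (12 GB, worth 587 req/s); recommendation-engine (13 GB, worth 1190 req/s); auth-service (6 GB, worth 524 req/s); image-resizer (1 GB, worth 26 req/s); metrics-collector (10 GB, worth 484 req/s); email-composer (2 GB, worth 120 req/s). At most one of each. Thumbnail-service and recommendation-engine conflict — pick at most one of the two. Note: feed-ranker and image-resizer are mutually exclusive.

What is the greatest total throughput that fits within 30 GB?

Taking recommendation-engine + auth-service + image-resizer + metrics-collector: 30 GB used, 2224 in throughput.
Runner-up recommendation-engine + auth-service + metrics-collector tops out at 2198.

2224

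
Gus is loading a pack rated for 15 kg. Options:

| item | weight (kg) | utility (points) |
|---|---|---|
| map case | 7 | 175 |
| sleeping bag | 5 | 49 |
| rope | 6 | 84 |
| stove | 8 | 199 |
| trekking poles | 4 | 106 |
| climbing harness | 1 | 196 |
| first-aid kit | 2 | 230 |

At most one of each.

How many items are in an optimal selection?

4

Best achievable utility is 731.
For example stove + trekking poles + climbing harness + first-aid kit achieves it, using 15 kg.
Every optimal selection uses 4 items.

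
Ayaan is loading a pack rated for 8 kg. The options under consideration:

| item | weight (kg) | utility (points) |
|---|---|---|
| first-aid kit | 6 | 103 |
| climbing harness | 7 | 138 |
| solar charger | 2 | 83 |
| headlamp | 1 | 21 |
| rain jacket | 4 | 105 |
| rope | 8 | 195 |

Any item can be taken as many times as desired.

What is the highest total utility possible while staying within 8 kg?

Best packing: 4×solar charger — 8 kg, 332 total.
Nothing else within 8 kg beats 332.

332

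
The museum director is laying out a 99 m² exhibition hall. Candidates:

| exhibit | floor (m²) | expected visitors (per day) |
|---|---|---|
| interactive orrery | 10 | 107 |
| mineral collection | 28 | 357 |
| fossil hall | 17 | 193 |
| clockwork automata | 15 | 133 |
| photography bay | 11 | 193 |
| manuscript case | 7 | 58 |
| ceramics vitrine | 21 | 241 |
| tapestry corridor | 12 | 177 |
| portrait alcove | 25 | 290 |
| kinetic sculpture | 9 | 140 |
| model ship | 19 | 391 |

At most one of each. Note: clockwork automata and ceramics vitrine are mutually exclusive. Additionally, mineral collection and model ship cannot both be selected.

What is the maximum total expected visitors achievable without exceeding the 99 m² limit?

Density check — model ship 20.58, photography bay 17.55, kinetic sculpture 15.56, tapestry corridor 14.75 are the best per m².
Interactive orrery + fossil hall + photography bay + ceramics vitrine + tapestry corridor + kinetic sculpture + model ship uses 99 of the 99 m² and totals 1442.
The closest alternative, photography bay + ceramics vitrine + tapestry corridor + portrait alcove + kinetic sculpture + model ship, reaches only 1432.

1442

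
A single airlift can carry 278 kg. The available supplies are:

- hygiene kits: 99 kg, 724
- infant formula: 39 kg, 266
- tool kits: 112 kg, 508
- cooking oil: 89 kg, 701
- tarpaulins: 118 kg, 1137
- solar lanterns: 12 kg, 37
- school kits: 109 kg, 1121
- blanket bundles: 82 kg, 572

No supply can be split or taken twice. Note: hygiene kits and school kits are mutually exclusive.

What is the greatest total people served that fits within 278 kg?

2561

Ranking by ratio (people served/kg): school kits 10.28, tarpaulins 9.64, cooking oil 7.88, hygiene kits 7.31.
Best packing: infant formula + tarpaulins + solar lanterns + school kits — 278 kg, 2561 total.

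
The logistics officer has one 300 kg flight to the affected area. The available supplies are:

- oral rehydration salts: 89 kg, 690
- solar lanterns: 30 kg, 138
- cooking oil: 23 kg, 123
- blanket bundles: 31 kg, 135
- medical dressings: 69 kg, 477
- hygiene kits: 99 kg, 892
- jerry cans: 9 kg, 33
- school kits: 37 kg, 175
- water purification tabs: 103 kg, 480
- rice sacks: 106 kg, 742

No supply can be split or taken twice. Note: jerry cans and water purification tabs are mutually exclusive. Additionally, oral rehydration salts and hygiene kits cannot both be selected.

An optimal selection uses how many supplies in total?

4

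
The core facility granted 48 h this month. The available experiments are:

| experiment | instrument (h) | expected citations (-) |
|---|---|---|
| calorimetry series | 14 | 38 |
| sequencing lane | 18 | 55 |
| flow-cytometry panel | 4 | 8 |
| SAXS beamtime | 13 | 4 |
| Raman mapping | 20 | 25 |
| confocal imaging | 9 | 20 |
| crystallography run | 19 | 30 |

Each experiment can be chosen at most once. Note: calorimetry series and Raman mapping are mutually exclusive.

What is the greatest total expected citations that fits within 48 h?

121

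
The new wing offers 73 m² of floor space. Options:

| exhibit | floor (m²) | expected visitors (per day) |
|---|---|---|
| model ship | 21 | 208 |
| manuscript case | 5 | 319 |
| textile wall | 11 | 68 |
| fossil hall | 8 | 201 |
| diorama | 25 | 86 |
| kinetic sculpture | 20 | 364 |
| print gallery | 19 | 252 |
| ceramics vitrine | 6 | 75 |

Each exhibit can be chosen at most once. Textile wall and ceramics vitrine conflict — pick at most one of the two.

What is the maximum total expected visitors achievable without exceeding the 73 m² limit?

Ranking by ratio (expected visitors/m²): manuscript case 63.80, fossil hall 25.12, kinetic sculpture 18.20, print gallery 13.26.
Best packing: model ship + manuscript case + fossil hall + kinetic sculpture + print gallery — 73 m², 1344 total.
Runner-up model ship + manuscript case + kinetic sculpture + print gallery + ceramics vitrine tops out at 1218.

1344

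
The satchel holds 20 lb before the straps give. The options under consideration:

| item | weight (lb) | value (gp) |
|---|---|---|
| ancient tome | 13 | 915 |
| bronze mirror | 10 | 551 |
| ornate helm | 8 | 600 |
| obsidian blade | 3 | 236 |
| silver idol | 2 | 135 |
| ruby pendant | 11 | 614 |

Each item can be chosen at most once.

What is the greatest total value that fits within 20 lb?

Greedy by ratio would take ornate helm + obsidian blade + silver idol: 13 lb used, total 971.
Dropping obsidian blade frees 3 lb; slotting in bronze mirror (10 lb) lifts the total to 1286 at 20 lb.

1286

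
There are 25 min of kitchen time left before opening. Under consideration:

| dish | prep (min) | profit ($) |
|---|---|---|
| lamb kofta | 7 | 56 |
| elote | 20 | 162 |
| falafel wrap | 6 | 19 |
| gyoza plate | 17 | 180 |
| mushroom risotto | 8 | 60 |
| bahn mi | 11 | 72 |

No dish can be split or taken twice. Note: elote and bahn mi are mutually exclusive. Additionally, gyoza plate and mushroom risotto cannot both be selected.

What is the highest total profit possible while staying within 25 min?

Best packing: lamb kofta + gyoza plate — 24 min, 236 total.
The closest alternative, falafel wrap + gyoza plate, reaches only 199.

236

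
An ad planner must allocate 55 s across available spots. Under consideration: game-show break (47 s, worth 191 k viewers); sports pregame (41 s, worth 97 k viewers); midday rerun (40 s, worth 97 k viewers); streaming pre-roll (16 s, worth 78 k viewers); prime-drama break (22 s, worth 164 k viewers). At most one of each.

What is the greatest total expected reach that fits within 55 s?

242

Streaming pre-roll + prime-drama break uses 38 of the 55 s and totals 242.
The spare 17 s is too small for any remaining spot, and no exchange beats 242.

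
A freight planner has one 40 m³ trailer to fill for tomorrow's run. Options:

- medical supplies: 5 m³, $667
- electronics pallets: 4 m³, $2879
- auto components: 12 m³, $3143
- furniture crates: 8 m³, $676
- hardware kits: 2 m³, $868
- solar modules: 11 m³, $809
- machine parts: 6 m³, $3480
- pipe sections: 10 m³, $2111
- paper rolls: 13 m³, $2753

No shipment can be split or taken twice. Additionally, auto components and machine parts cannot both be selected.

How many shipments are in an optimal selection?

6

The maximum revenue within 40 m³ is 12758.
medical supplies + electronics pallets + hardware kits + machine parts + pipe sections + paper rolls hits 12758 at 40 m³.
All optima have 6 shipments.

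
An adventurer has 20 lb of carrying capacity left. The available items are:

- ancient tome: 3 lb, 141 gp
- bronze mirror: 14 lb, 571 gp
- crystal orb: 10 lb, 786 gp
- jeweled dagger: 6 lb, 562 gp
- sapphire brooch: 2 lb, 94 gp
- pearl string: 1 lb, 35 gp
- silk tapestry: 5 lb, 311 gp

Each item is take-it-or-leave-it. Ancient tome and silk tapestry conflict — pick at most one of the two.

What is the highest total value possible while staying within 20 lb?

Ancient tome + crystal orb + jeweled dagger + pearl string uses 20 of the 20 lb and totals 1524.

1524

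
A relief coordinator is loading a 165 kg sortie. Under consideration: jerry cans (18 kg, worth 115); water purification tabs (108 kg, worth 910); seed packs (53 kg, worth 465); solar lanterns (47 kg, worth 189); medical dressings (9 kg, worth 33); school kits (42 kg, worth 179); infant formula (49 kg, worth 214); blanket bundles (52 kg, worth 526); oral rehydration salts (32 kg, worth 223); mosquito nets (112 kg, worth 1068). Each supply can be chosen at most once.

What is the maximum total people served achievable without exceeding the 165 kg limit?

1594

Blanket bundles + mosquito nets uses 164 of the 165 kg and totals 1594.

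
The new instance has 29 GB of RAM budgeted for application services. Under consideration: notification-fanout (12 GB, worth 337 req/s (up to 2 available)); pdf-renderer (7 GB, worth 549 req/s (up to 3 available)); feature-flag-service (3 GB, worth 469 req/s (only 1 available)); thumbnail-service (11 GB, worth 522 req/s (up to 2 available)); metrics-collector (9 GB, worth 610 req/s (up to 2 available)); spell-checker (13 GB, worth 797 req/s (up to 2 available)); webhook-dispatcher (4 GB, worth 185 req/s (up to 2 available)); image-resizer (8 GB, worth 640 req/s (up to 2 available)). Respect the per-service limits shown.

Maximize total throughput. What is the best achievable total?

2392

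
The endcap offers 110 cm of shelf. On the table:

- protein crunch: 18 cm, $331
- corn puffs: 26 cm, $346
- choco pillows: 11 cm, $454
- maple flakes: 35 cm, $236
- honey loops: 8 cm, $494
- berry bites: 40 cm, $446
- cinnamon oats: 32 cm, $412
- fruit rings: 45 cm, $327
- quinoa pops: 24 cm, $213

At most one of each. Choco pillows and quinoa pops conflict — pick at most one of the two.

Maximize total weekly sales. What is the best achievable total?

2137

Greedy by ratio would take protein crunch + corn puffs + choco pillows + honey loops + cinnamon oats: 95 cm used, total 2037.
Dropping corn puffs frees 26 cm; slotting in berry bites (40 cm) lifts the total to 2137 at 109 cm.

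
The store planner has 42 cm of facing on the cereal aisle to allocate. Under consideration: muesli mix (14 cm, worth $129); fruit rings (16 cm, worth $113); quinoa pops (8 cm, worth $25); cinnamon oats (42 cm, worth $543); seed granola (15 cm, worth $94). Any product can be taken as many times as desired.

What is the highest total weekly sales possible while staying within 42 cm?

Taking cinnamon oats: 42 cm used, 543 in weekly sales.

543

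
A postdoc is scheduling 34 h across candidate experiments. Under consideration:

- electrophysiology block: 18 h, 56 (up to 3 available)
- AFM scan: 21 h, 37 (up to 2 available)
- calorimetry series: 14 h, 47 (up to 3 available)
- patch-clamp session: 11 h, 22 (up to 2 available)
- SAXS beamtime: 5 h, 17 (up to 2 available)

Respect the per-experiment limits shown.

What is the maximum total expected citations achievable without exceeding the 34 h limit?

By expected citations per h: SAXS beamtime 3.40, calorimetry series 3.36, electrophysiology block 3.11 lead.
Taking the top-ratio experiments first gives calorimetry series + 2×SAXS beamtime for 81 (24 h).
The 5 h tied up in SAXS beamtime is better spent on calorimetry series — total rises to 111 (33 h).

111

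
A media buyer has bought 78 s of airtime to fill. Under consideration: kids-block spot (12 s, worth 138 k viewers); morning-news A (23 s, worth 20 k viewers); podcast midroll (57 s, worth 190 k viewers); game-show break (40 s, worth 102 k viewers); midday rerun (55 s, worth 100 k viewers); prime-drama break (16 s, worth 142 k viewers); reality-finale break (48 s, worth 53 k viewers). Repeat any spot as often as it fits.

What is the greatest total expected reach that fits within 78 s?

Ranking by ratio (expected reach/s): kids-block spot 11.50, prime-drama break 8.88, podcast midroll 3.33.
Taking the top-ratio spots first gives 6×kids-block spot for 828 (72 s).
Dropping kids-block spot frees 12 s; slotting in prime-drama break (16 s) lifts the total to 832 at 76 s.
The spare 2 s is too small for any remaining spot, and no exchange beats 832.

832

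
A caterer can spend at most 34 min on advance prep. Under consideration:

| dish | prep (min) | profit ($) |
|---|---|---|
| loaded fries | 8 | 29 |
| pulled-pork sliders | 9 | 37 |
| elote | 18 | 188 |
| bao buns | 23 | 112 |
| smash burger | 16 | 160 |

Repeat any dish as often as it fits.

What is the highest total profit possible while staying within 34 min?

348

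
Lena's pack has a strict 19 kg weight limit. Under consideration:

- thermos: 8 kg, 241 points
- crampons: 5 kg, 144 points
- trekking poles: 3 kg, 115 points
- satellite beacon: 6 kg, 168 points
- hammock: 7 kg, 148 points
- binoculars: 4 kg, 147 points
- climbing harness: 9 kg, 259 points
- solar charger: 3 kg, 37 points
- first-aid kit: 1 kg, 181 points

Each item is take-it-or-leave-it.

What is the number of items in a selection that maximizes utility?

5

Optimal total is 755.
For example crampons + trekking poles + satellite beacon + binoculars + first-aid kit achieves it, using 19 kg.
All optima have 5 items.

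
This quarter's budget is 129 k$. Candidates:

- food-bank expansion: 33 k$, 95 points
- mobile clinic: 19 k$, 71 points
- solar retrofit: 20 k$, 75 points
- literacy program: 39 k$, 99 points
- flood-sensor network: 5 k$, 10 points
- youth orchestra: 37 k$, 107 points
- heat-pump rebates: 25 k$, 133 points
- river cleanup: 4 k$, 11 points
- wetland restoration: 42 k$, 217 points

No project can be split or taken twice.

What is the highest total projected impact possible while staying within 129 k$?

The ratio heuristic lands on mobile clinic + solar retrofit + flood-sensor network + heat-pump rebates + river cleanup + wetland restoration (517) but leaves 14 k$ idle.
Replace mobile clinic and flood-sensor network with youth orchestra: the trade gains 26 net, giving 543 at 128 k$.

543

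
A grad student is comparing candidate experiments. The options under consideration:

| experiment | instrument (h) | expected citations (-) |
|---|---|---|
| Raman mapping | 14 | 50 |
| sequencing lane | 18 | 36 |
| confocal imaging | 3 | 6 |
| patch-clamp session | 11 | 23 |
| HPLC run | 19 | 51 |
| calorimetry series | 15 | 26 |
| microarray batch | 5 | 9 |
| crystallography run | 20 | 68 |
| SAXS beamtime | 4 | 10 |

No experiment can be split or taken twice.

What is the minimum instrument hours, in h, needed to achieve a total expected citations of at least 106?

Need the lightest bundle worth ≥ 106.
Taking Raman mapping + crystallography run gives 118 (≥ 106) for 34 h.
Any bundle with less than 34 h falls short of 106.

34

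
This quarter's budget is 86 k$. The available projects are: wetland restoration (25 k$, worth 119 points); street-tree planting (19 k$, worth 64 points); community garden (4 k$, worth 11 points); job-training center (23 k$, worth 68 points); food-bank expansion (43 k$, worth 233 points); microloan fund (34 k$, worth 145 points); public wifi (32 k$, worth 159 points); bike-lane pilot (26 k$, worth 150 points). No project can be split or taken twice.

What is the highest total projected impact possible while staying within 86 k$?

428

Ranking by ratio (projected impact/k$): bike-lane pilot 5.77, food-bank expansion 5.42, public wifi 4.97.
Filling by ratio: community garden + food-bank expansion + bike-lane pilot for 394, with 13 k$ left unused.
Dropping community garden and food-bank expansion frees 47 k$; slotting in wetland restoration + public wifi (57 k$) lifts the total to 428 at 83 k$.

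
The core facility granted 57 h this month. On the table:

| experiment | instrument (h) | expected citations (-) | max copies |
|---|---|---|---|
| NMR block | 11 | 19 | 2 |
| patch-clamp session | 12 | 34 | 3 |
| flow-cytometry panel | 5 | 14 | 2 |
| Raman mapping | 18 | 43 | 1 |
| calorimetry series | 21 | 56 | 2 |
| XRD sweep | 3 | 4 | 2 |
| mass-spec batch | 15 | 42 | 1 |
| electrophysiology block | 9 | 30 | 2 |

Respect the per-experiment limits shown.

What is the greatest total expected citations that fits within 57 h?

Greedy by ratio would take 3×patch-clamp session + XRD sweep + 2×electrophysiology block: 57 h used, total 166.
Replace patch-clamp session and XRD sweep with mass-spec batch: the trade gains 4 net, giving 170 at 57 h.
Nothing else within 57 h beats 170.

170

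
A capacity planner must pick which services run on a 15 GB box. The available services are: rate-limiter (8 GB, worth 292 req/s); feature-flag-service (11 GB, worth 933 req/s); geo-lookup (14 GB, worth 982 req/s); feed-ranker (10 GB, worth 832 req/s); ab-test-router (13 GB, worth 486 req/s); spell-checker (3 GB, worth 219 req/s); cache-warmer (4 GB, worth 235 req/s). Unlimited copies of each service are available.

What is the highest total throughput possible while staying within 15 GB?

1168

The ratio heuristic lands on feature-flag-service + spell-checker (1152) but leaves 1 GB idle.
Dropping spell-checker frees 3 GB; slotting in cache-warmer (4 GB) lifts the total to 1168 at 15 GB.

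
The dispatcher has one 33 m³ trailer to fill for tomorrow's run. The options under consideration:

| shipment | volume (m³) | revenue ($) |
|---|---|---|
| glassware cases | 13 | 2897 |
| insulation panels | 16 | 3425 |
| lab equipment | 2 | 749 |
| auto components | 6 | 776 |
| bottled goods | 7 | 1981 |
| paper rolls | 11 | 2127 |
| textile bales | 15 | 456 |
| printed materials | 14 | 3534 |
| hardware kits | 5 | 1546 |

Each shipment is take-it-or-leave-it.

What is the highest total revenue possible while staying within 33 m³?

7977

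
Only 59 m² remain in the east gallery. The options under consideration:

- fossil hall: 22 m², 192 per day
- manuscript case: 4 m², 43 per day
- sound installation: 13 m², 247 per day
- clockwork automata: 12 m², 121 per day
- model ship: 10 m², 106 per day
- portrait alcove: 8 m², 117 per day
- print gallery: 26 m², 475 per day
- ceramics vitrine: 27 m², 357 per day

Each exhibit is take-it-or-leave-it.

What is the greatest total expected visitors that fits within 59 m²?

Ranking by ratio (expected visitors/m²): sound installation 19.00, print gallery 18.27, portrait alcove 14.62.
A density-first pass picks manuscript case + sound installation + portrait alcove + print gallery — 882 at 51 m².
Replace manuscript case with clockwork automata: the trade gains 78 net, giving 960 at 59 m².
That's the maximum — no swap from here does better than 960.

960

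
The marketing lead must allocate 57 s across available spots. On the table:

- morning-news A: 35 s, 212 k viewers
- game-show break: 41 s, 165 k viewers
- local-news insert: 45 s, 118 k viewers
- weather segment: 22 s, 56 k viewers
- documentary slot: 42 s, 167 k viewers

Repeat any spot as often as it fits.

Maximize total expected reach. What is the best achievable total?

The ratio ordering already packs tightly: morning-news A + weather segment, 57 s, 268.
Every other selection either busts 57 s or fails to beat 268.

268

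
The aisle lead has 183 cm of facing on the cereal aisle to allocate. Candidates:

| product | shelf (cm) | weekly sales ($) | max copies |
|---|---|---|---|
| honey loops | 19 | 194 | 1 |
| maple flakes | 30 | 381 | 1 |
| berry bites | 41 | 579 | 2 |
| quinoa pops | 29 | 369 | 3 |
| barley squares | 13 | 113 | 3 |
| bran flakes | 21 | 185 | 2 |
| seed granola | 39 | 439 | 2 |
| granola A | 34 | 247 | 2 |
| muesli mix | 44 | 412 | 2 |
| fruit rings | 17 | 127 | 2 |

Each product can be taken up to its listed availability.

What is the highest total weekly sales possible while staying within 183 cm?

Greedy by ratio would take 2×berry bites + 3×quinoa pops + barley squares: 182 cm used, total 2378.
The 29 cm tied up in quinoa pops is better spent on maple flakes — total rises to 2390 (183 cm).
No other feasible combination exceeds 2390.

2390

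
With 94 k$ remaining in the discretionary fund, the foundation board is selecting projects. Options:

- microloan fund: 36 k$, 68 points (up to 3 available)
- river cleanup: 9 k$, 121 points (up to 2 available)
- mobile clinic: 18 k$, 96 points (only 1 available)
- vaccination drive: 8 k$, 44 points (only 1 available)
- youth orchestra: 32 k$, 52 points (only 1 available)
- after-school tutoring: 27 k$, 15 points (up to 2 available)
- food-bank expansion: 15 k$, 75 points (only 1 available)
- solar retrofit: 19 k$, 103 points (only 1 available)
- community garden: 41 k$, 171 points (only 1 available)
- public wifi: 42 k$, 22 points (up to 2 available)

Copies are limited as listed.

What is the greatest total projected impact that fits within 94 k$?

591

Ranking by ratio (projected impact/k$): river cleanup 13.44, vaccination drive 5.50, solar retrofit 5.42.
The ratio heuristic lands on 2×river cleanup + mobile clinic + vaccination drive + food-bank expansion + solar retrofit (560) but leaves 16 k$ idle.
Dropping mobile clinic and vaccination drive frees 26 k$; slotting in community garden (41 k$) lifts the total to 591 at 93 k$.
No other feasible combination exceeds 591.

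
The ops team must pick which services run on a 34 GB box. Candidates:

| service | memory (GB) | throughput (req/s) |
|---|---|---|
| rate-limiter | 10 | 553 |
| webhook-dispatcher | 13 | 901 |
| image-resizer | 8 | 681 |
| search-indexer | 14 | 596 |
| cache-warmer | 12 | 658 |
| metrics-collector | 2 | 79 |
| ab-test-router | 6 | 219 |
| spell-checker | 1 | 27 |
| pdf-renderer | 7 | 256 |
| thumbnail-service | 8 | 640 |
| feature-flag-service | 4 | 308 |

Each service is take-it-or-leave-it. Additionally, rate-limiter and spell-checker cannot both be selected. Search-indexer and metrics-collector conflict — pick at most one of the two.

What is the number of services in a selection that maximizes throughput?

5

The maximum throughput within 34 GB is 2557.
webhook-dispatcher + image-resizer + spell-checker + thumbnail-service + feature-flag-service hits 2557 at 34 GB.
Any selection reaching 2557 contains exactly 5 services.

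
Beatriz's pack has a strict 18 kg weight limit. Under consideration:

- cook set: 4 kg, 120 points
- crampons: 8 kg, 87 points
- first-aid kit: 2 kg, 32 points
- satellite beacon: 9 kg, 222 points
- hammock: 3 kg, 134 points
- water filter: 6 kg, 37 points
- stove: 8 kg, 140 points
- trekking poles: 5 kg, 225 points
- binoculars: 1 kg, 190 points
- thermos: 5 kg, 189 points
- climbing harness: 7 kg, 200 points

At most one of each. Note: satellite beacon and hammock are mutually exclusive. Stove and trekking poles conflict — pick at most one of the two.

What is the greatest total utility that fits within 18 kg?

858

By utility per kg: binoculars 190.00, trekking poles 45.00, hammock 44.67 lead.
The ratio ordering already packs tightly: cook set + hammock + trekking poles + binoculars + thermos, 18 kg, 858.
Next best is trekking poles + binoculars + thermos + climbing harness at 804 (18 kg) — short by 54.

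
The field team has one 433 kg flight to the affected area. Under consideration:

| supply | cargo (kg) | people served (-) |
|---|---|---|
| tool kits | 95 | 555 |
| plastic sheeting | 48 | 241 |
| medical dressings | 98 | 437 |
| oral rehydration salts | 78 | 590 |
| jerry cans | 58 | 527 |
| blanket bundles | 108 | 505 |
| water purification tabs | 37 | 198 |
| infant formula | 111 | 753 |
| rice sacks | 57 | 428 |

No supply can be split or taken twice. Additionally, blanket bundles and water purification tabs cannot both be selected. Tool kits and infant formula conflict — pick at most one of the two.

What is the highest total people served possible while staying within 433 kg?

2803

By people served per kg: jerry cans 9.09, oral rehydration salts 7.56, rice sacks 7.51, infant formula 6.78 lead.
Taking oral rehydration salts + jerry cans + blanket bundles + infant formula + rice sacks: 412 kg used, 2803 in people served.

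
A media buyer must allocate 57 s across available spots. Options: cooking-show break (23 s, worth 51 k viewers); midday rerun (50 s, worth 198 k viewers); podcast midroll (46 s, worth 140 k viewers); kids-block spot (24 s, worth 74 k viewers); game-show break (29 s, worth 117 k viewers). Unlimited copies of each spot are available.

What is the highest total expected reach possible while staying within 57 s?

198

A density-first pass picks kids-block spot + game-show break — 191 at 53 s.
Replace kids-block spot and game-show break with midday rerun: the trade gains 7 net, giving 198 at 50 s.
No other feasible combination exceeds 198.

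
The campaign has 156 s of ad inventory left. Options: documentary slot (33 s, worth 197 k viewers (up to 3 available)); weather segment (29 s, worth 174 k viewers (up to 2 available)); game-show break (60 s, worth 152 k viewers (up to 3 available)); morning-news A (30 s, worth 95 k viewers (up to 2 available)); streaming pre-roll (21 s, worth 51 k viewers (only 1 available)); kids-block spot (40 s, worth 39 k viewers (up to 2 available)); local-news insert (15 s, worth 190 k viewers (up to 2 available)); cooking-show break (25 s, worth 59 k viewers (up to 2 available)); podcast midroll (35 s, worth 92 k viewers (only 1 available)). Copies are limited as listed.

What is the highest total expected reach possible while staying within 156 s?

2×documentary slot + 2×weather segment + 2×local-news insert uses 154 of the 156 s and totals 1122.
That's the maximum — no swap from here does better than 1122.

1122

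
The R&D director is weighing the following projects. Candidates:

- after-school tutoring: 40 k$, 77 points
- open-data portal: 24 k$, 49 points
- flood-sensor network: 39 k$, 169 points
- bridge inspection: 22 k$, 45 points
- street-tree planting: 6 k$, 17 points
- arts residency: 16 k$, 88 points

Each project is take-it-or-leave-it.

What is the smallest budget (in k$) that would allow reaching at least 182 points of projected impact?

45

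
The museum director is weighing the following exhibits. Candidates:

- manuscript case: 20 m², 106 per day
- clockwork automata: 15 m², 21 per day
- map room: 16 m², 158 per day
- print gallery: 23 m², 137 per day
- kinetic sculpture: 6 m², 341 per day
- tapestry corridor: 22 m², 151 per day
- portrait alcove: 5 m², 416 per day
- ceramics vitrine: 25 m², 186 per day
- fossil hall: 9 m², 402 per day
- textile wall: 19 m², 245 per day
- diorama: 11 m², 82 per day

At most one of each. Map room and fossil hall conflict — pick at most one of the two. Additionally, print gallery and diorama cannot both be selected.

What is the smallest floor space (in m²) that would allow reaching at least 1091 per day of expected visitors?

20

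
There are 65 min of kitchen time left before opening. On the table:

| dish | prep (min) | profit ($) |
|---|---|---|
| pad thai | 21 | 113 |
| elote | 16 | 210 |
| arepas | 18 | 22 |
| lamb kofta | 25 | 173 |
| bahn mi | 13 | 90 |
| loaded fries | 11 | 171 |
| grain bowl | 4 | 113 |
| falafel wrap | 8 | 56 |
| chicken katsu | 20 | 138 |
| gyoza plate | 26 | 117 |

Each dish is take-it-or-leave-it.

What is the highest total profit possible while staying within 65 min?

723

Ranking by ratio (profit/min): grain bowl 28.25, loaded fries 15.55, elote 13.12, falafel wrap 7.00.
Filling by ratio: elote + bahn mi + loaded fries + grain bowl + falafel wrap for 640, with 13 min left unused.
The 13 min tied up in bahn mi is better spent on lamb kofta — total rises to 723 (64 min).
The spare 1 min is too small for any remaining dish, and no exchange beats 723.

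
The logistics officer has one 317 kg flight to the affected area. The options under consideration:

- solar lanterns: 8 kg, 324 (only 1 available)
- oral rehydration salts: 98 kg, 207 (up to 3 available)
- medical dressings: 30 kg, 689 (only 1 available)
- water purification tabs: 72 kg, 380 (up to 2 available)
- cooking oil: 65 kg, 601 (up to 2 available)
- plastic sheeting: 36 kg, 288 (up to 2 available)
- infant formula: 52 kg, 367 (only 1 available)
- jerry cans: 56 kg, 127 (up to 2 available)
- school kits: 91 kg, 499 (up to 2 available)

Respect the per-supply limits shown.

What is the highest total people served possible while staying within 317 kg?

3171

Ranking by ratio (people served/kg): solar lanterns 40.50, medical dressings 22.97, cooking oil 9.25, plastic sheeting 8.00.
The ratio heuristic lands on solar lanterns + medical dressings + 2×cooking oil + 2×plastic sheeting + infant formula (3158) but leaves 25 kg idle.
Dropping infant formula frees 52 kg; slotting in water purification tabs (72 kg) lifts the total to 3171 at 312 kg.
Every other selection either busts 317 kg or exceeds an availability limit or fails to beat 3171.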